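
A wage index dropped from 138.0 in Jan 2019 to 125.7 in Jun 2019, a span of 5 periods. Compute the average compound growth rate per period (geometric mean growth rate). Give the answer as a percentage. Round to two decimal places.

-1.85%

Growth factor = (125.7/138.0)^(1/5) = (0.910870)^(1/5) = 0.981502
Growth rate = 0.981502 − 1 = -0.018498 = -1.8498%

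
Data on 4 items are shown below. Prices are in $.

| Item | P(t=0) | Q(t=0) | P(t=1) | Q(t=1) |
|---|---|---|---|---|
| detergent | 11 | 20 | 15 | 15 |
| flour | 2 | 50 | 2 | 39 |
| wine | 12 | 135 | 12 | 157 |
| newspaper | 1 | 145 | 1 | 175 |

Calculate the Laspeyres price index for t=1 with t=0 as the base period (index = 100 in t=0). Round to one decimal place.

Laspeyres price index uses base-period quantities as weights.
ΣP(t=1)·Q(t=0) = 15×20 + 2×50 + 12×135 + 1×145 = 300 + 100 + 1620 + 145 = 2165
ΣP(t=0)·Q(t=0) = 11×20 + 2×50 + 12×135 + 1×145 = 220 + 100 + 1620 + 145 = 2085
Index = 2165 / 2085 × 100 = 103.8369

103.8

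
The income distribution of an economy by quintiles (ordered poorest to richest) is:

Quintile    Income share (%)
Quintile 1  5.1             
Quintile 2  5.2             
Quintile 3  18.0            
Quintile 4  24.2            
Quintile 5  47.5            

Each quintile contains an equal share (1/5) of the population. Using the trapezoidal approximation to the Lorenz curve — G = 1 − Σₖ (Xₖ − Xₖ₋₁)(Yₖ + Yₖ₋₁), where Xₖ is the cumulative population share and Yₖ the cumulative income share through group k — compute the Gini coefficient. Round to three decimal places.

Cumulative income shares Yₖ: 0.0510, 0.1030, 0.2830, 0.5250, 1.0000
Σ (Xₖ−Xₖ₋₁)(Yₖ+Yₖ₋₁) = (1/5)(0.0510+0.0000) + (1/5)(0.1030+0.0510) + (1/5)(0.2830+0.1030) + (1/5)(0.5250+0.2830) + (1/5)(1.0000+0.5250)
  = 0.0102 + 0.0308 + 0.0772 + 0.1616 + 0.3050 = 0.5848
G = 1 − 0.5848 = 0.4152

0.415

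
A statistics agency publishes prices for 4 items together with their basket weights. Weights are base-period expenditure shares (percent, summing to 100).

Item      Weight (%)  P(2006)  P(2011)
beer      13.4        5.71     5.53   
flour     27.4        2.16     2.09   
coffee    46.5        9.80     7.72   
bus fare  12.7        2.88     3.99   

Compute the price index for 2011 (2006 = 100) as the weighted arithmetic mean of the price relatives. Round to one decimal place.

beer: 13.4 × (5.53/5.71) = 13.4 × 0.968476 = 12.9776
flour: 27.4 × (2.09/2.16) = 27.4 × 0.967593 = 26.5120
coffee: 46.5 × (7.72/9.80) = 46.5 × 0.787755 = 36.6306
bus fare: 12.7 × (3.99/2.88) = 12.7 × 1.385417 = 17.5948
Index = Σ wᵢ·(p₁ᵢ/p₀ᵢ) = 12.9776 + 26.5120 + 36.6306 + 17.5948 = 93.7150

93.7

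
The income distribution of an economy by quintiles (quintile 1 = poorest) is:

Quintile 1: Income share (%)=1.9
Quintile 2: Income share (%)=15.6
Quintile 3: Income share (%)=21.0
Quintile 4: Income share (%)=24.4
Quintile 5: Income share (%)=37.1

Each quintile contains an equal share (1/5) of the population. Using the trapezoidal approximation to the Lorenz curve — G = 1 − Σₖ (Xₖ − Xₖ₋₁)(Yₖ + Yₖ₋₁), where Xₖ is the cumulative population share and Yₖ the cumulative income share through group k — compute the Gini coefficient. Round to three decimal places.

0.317

Cumulative income shares Yₖ: 0.0190, 0.1750, 0.3850, 0.6290, 1.0000
Σ (Xₖ−Xₖ₋₁)(Yₖ+Yₖ₋₁) = (1/5)(0.0190+0.0000) + (1/5)(0.1750+0.0190) + (1/5)(0.3850+0.1750) + (1/5)(0.6290+0.3850) + (1/5)(1.0000+0.6290)
  = 0.0038 + 0.0388 + 0.1120 + 0.2028 + 0.3258 = 0.6832
G = 1 − 0.6832 = 0.3168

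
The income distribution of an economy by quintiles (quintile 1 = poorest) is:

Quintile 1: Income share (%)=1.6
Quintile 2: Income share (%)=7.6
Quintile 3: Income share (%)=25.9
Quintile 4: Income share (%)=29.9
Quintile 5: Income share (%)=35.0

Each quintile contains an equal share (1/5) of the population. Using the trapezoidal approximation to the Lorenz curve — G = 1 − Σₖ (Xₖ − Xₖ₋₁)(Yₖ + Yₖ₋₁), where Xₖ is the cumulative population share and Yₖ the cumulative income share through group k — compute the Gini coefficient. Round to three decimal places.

Cumulative income shares Yₖ: 0.0160, 0.0920, 0.3510, 0.6500, 1.0000
Σ (Xₖ−Xₖ₋₁)(Yₖ+Yₖ₋₁) = (1/5)(0.0160+0.0000) + (1/5)(0.0920+0.0160) + (1/5)(0.3510+0.0920) + (1/5)(0.6500+0.3510) + (1/5)(1.0000+0.6500)
  = 0.0032 + 0.0216 + 0.0886 + 0.2002 + 0.3300 = 0.6436
G = 1 − 0.6436 = 0.3564

0.356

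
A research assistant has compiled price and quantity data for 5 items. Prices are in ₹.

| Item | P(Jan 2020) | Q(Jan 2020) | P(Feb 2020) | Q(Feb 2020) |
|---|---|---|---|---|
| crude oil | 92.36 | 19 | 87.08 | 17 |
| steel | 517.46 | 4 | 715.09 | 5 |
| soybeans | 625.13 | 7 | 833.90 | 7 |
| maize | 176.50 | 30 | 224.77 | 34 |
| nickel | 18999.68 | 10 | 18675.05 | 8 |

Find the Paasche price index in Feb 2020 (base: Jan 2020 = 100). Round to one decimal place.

Paasche price index uses current-period quantities as weights.
ΣP(Feb 2020)·Q(Feb 2020) = 87.08×17 + 715.09×5 + 833.90×7 + 224.77×34 + 18675.05×8 = 1480.36 + 3575.45 + 5837.3 + 7642.18 + 149400.4 = 167935.69
ΣP(Jan 2020)·Q(Feb 2020) = 92.36×17 + 517.46×5 + 625.13×7 + 176.50×34 + 18999.68×8 = 1570.12 + 2587.3 + 4375.91 + 6001 + 151997.44 = 166531.77
Index = 167935.69 / 166531.77 × 100 = 100.8430

100.8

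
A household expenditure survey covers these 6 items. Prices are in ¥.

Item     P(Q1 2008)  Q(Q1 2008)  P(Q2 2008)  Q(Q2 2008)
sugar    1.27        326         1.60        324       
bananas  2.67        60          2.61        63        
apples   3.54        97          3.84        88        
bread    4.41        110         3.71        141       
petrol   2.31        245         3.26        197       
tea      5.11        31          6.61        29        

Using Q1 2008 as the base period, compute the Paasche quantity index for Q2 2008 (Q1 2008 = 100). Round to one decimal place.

Paasche quantity index uses current-period prices as weights.
ΣP(Q2 2008)·Q(Q2 2008) = 1.60×324 + 2.61×63 + 3.84×88 + 3.71×141 + 3.26×197 + 6.61×29 = 518.4 + 164.43 + 337.92 + 523.11 + 642.22 + 191.69 = 2377.77
ΣP(Q2 2008)·Q(Q1 2008) = 1.60×326 + 2.61×60 + 3.84×97 + 3.71×110 + 3.26×245 + 6.61×31 = 521.6 + 156.6 + 372.48 + 408.1 + 798.7 + 204.91 = 2462.39
Index = 2377.77 / 2462.39 × 100 = 96.5635

96.6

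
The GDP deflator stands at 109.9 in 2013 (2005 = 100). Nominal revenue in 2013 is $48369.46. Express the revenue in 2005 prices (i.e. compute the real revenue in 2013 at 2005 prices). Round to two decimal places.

Real = Nominal ÷ (Index/100) = 48369.46 ÷ (109.9/100)
     = 48369.46 ÷ 1.099 = 44012.2475

44012.25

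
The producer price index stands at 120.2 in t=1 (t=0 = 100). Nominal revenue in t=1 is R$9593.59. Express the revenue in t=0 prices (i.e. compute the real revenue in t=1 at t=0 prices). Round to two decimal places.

Real = Nominal ÷ (Index/100) = 9593.59 ÷ (120.2/100)
     = 9593.59 ÷ 1.202 = 7981.3561

7981.36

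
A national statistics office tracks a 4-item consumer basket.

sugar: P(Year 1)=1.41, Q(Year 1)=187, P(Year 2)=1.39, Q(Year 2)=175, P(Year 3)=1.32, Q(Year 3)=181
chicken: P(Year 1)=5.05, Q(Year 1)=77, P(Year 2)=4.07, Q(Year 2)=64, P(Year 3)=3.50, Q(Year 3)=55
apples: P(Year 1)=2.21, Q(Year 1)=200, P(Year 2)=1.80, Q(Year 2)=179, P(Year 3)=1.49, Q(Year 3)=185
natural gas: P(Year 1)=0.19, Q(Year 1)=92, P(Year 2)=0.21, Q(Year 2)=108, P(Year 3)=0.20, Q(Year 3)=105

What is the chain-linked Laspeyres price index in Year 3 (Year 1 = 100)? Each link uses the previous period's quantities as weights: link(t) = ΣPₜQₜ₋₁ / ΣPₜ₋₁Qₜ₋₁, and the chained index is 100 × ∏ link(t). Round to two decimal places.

75.04

Link Year 1→Year 2:
ΣP(Year 2)Q(Year 1) = 1.39×187 + 4.07×77 + 1.80×200 + 0.21×92 = 259.93 + 313.39 + 360 + 19.32 = 952.64
ΣP(Year 1)Q(Year 1) = 1.41×187 + 5.05×77 + 2.21×200 + 0.19×92 = 263.67 + 388.85 + 442 + 17.48 = 1112
link = 952.64/1112 = 0.856691
Link Year 2→Year 3:
ΣP(Year 3)Q(Year 2) = 1.32×175 + 3.50×64 + 1.49×179 + 0.20×108 = 231 + 224 + 266.71 + 21.6 = 743.31
ΣP(Year 2)Q(Year 2) = 1.39×175 + 4.07×64 + 1.80×179 + 0.21×108 = 243.25 + 260.48 + 322.2 + 22.68 = 848.61
link = 743.31/848.61 = 0.875915
Chained index = 100 × 0.856691 × 0.875915 = 75.0388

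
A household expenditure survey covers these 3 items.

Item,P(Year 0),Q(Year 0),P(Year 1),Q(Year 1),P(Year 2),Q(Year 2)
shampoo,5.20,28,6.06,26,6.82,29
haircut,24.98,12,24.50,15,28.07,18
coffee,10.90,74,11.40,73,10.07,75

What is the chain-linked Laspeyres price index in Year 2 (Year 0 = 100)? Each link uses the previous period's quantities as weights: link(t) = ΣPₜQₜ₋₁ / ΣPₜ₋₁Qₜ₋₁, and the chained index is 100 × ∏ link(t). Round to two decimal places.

Link Year 0→Year 1:
ΣP(Year 1)Q(Year 0) = 6.06×28 + 24.50×12 + 11.40×74 = 169.68 + 294 + 843.6 = 1307.28
ΣP(Year 0)Q(Year 0) = 5.20×28 + 24.98×12 + 10.90×74 = 145.6 + 299.76 + 806.6 = 1251.96
link = 1307.28/1251.96 = 1.044187
Link Year 1→Year 2:
ΣP(Year 2)Q(Year 1) = 6.82×26 + 28.07×15 + 10.07×73 = 177.32 + 421.05 + 735.11 = 1333.48
ΣP(Year 1)Q(Year 1) = 6.06×26 + 24.50×15 + 11.40×73 = 157.56 + 367.5 + 832.2 = 1357.26
link = 1333.48/1357.26 = 0.982479
Chained index = 100 × 1.044187 × 0.982479 = 102.5892

102.59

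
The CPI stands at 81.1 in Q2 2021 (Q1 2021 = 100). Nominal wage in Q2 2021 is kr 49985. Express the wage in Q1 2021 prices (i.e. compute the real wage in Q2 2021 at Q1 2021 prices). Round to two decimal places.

Real = Nominal ÷ (Index/100) = 49985 ÷ (81.1/100)
     = 49985 ÷ 0.811 = 61633.7855

61633.79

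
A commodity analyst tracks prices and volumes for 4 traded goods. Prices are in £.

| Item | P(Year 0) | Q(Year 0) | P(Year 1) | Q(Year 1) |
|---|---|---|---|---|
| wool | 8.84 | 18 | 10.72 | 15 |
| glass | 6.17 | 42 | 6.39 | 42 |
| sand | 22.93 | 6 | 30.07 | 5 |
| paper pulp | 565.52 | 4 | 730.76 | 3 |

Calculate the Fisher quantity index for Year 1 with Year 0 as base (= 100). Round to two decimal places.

Laspeyres component (base-period weights):
ΣP(Year 0)Q(Year 1) = 8.84×15 + 6.17×42 + 22.93×5 + 565.52×3 = 132.6 + 259.14 + 114.65 + 1696.56 = 2202.95
ΣP(Year 0)Q(Year 0) = 8.84×18 + 6.17×42 + 22.93×6 + 565.52×4 = 159.12 + 259.14 + 137.58 + 2262.08 = 2817.92
L = 2202.95 / 2817.92 × 100 = 78.1765
Paasche component (current-period weights):
ΣP(Year 1)Q(Year 1) = 10.72×15 + 6.39×42 + 30.07×5 + 730.76×3 = 160.8 + 268.38 + 150.35 + 2192.28 = 2771.81
ΣP(Year 1)Q(Year 0) = 10.72×18 + 6.39×42 + 30.07×6 + 730.76×4 = 192.96 + 268.38 + 180.42 + 2923.04 = 3564.8
P = 2771.81 / 3564.8 × 100 = 77.7550
Fisher = √(L × P) = √(78.1765 × 77.7550) = 77.9654

77.97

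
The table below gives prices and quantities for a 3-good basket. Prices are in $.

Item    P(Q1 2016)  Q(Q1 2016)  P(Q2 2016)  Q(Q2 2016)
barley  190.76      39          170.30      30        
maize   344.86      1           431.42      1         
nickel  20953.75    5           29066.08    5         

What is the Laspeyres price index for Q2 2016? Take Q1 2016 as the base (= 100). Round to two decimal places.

135.41

Laspeyres price index uses base-period quantities as weights.
ΣP(Q2 2016)·Q(Q1 2016) = 170.30×39 + 431.42×1 + 29066.08×5 = 6641.7 + 431.42 + 145330.4 = 152403.52
ΣP(Q1 2016)·Q(Q1 2016) = 190.76×39 + 344.86×1 + 20953.75×5 = 7439.64 + 344.86 + 104768.75 = 112553.25
Index = 152403.52 / 112553.25 × 100 = 135.4057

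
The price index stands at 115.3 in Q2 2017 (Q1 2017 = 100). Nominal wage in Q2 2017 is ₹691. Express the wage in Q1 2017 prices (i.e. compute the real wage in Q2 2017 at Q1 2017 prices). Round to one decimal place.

599.3

Real = Nominal ÷ (Index/100) = 691 ÷ (115.3/100)
     = 691 ÷ 1.153 = 599.3062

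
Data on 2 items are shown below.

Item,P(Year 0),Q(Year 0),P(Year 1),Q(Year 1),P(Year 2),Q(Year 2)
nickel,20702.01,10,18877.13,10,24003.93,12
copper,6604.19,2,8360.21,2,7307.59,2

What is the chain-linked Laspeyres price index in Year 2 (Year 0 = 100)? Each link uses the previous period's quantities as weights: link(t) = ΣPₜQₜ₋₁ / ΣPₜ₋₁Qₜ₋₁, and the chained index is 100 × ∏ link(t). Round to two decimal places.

115.63

Link Year 0→Year 1:
ΣP(Year 1)Q(Year 0) = 18877.13×10 + 8360.21×2 = 188771.3 + 16720.42 = 205491.72
ΣP(Year 0)Q(Year 0) = 20702.01×10 + 6604.19×2 = 207020.1 + 13208.38 = 220228.48
link = 205491.72/220228.48 = 0.933084
Link Year 1→Year 2:
ΣP(Year 2)Q(Year 1) = 24003.93×10 + 7307.59×2 = 240039.3 + 14615.18 = 254654.48
ΣP(Year 1)Q(Year 1) = 18877.13×10 + 8360.21×2 = 188771.3 + 16720.42 = 205491.72
link = 254654.48/205491.72 = 1.239244
Chained index = 100 × 0.933084 × 1.239244 = 115.6319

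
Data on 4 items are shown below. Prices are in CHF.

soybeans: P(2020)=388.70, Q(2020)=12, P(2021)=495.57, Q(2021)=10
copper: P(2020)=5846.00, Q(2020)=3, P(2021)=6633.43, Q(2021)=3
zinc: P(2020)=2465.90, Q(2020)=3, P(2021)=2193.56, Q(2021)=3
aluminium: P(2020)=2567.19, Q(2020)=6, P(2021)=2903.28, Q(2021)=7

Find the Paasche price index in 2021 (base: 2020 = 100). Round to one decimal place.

Paasche price index uses current-period quantities as weights.
ΣP(2021)·Q(2021) = 495.57×10 + 6633.43×3 + 2193.56×3 + 2903.28×7 = 4955.7 + 19900.29 + 6580.68 + 20322.96 = 51759.63
ΣP(2020)·Q(2021) = 388.70×10 + 5846.00×3 + 2465.90×3 + 2567.19×7 = 3887 + 17538 + 7397.7 + 17970.33 = 46793.03
Index = 51759.63 / 46793.03 × 100 = 110.6140

110.6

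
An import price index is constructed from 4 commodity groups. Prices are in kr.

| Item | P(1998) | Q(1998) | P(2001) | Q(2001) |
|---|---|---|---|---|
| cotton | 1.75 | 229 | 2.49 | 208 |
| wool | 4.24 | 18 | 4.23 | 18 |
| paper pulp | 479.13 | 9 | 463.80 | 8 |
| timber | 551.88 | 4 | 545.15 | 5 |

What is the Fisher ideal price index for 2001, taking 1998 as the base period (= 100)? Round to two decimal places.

Laspeyres component (base-period weights):
ΣP(2001)Q(1998) = 2.49×229 + 4.23×18 + 463.80×9 + 545.15×4 = 570.21 + 76.14 + 4174.2 + 2180.6 = 7001.15
ΣP(1998)Q(1998) = 1.75×229 + 4.24×18 + 479.13×9 + 551.88×4 = 400.75 + 76.32 + 4312.17 + 2207.52 = 6996.76
L = 7001.15 / 6996.76 × 100 = 100.0627
Paasche component (current-period weights):
ΣP(2001)Q(2001) = 2.49×208 + 4.23×18 + 463.80×8 + 545.15×5 = 517.92 + 76.14 + 3710.4 + 2725.75 = 7030.21
ΣP(1998)Q(2001) = 1.75×208 + 4.24×18 + 479.13×8 + 551.88×5 = 364 + 76.32 + 3833.04 + 2759.4 = 7032.76
P = 7030.21 / 7032.76 × 100 = 99.9637
Fisher = √(L × P) = √(100.0627 × 99.9637) = 100.0132

100.01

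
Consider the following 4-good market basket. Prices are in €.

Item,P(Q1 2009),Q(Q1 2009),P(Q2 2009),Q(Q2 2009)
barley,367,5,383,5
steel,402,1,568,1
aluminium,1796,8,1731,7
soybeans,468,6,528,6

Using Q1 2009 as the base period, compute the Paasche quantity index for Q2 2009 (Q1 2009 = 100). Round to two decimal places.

91.12

Paasche quantity index uses current-period prices as weights.
ΣP(Q2 2009)·Q(Q2 2009) = 383×5 + 568×1 + 1731×7 + 528×6 = 1915 + 568 + 12117 + 3168 = 17768
ΣP(Q2 2009)·Q(Q1 2009) = 383×5 + 568×1 + 1731×8 + 528×6 = 1915 + 568 + 13848 + 3168 = 19499
Index = 17768 / 19499 × 100 = 91.1226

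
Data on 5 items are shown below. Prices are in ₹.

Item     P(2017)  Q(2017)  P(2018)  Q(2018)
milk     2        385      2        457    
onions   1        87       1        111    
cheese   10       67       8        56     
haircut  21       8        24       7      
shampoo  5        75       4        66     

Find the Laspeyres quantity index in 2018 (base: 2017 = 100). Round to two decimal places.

Laspeyres quantity index uses base-period prices as weights.
ΣP(2017)·Q(2018) = 2×457 + 1×111 + 10×56 + 21×7 + 5×66 = 914 + 111 + 560 + 147 + 330 = 2062
ΣP(2017)·Q(2017) = 2×385 + 1×87 + 10×67 + 21×8 + 5×75 = 770 + 87 + 670 + 168 + 375 = 2070
Index = 2062 / 2070 × 100 = 99.6135

99.61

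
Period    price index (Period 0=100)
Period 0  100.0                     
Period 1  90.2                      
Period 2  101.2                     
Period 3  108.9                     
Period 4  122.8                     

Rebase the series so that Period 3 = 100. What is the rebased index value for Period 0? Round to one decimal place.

91.8

Rebased(Period 0) = 100.0 / 108.9 × 100 = 91.8274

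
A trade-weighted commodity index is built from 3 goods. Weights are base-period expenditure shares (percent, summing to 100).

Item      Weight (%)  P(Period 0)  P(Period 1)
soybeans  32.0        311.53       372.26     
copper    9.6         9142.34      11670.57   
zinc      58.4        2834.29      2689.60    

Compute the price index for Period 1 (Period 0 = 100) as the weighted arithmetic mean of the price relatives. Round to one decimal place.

105.9

soybeans: 32.0 × (372.26/311.53) = 32.0 × 1.194941 = 38.2381
copper: 9.6 × (11670.57/9142.34) = 9.6 × 1.276541 = 12.2548
zinc: 58.4 × (2689.60/2834.29) = 58.4 × 0.948950 = 55.4187
Index = Σ wᵢ·(p₁ᵢ/p₀ᵢ) = 38.2381 + 12.2548 + 55.4187 = 105.9116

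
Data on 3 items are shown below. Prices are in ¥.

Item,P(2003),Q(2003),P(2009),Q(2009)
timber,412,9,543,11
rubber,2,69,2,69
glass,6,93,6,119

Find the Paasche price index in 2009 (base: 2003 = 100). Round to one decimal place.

Paasche price index uses current-period quantities as weights.
ΣP(2009)·Q(2009) = 543×11 + 2×69 + 6×119 = 5973 + 138 + 714 = 6825
ΣP(2003)·Q(2009) = 412×11 + 2×69 + 6×119 = 4532 + 138 + 714 = 5384
Index = 6825 / 5384 × 100 = 126.7645

126.8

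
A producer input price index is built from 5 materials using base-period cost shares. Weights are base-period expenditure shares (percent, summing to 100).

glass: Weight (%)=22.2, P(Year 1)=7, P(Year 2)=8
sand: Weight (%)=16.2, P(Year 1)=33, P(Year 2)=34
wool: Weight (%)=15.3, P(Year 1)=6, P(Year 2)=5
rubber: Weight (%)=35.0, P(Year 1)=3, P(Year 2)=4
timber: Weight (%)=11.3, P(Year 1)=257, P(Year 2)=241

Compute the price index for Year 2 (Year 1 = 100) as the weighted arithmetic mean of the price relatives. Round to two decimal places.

112.08

glass: 22.2 × (8/7) = 22.2 × 1.142857 = 25.3714
sand: 16.2 × (34/33) = 16.2 × 1.030303 = 16.6909
wool: 15.3 × (5/6) = 15.3 × 0.833333 = 12.7500
rubber: 35.0 × (4/3) = 35.0 × 1.333333 = 46.6667
timber: 11.3 × (241/257) = 11.3 × 0.937743 = 10.5965
Index = Σ wᵢ·(p₁ᵢ/p₀ᵢ) = 25.3714 + 16.6909 + 12.7500 + 46.6667 + 10.5965 = 112.0755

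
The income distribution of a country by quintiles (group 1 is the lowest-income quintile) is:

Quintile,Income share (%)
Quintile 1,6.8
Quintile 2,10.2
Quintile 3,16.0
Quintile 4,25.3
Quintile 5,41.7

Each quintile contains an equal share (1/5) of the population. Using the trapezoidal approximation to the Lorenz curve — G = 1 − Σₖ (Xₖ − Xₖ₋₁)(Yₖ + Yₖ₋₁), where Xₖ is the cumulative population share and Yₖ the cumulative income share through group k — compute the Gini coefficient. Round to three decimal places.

Cumulative income shares Yₖ: 0.0680, 0.1700, 0.3300, 0.5830, 1.0000
Σ (Xₖ−Xₖ₋₁)(Yₖ+Yₖ₋₁) = (1/5)(0.0680+0.0000) + (1/5)(0.1700+0.0680) + (1/5)(0.3300+0.1700) + (1/5)(0.5830+0.3300) + (1/5)(1.0000+0.5830)
  = 0.0136 + 0.0476 + 0.1000 + 0.1826 + 0.3166 = 0.6604
G = 1 − 0.6604 = 0.3396

0.340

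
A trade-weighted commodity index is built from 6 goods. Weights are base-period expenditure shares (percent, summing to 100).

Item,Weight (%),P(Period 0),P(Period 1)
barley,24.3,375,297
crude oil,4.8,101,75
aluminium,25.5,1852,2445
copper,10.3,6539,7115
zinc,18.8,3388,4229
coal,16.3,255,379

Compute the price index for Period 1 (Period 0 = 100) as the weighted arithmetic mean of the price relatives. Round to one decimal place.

115.4

barley: 24.3 × (297/375) = 24.3 × 0.792000 = 19.2456
crude oil: 4.8 × (75/101) = 4.8 × 0.742574 = 3.5644
aluminium: 25.5 × (2445/1852) = 25.5 × 1.320194 = 33.6650
copper: 10.3 × (7115/6539) = 10.3 × 1.088087 = 11.2073
zinc: 18.8 × (4229/3388) = 18.8 × 1.248229 = 23.4667
coal: 16.3 × (379/255) = 16.3 × 1.486275 = 24.2263
Index = Σ wᵢ·(p₁ᵢ/p₀ᵢ) = 19.2456 + 3.5644 + 33.6650 + 11.2073 + 23.4667 + 24.2263 = 115.3752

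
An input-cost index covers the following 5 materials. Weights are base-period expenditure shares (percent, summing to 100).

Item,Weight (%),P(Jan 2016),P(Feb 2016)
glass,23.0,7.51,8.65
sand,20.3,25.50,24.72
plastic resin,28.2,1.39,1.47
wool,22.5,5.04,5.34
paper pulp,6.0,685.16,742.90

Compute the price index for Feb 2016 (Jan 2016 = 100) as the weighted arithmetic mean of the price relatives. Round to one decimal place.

glass: 23.0 × (8.65/7.51) = 23.0 × 1.151798 = 26.4913
sand: 20.3 × (24.72/25.50) = 20.3 × 0.969412 = 19.6791
plastic resin: 28.2 × (1.47/1.39) = 28.2 × 1.057554 = 29.8230
wool: 22.5 × (5.34/5.04) = 22.5 × 1.059524 = 23.8393
paper pulp: 6.0 × (742.90/685.16) = 6.0 × 1.084272 = 6.5056
Index = Σ wᵢ·(p₁ᵢ/p₀ᵢ) = 26.4913 + 19.6791 + 29.8230 + 23.8393 + 6.5056 = 106.3383

106.3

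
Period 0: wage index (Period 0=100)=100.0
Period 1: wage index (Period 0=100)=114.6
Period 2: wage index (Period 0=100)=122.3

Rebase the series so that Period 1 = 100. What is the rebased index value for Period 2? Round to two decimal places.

106.72

Rebased(Period 2) = 122.3 / 114.6 × 100 = 106.7190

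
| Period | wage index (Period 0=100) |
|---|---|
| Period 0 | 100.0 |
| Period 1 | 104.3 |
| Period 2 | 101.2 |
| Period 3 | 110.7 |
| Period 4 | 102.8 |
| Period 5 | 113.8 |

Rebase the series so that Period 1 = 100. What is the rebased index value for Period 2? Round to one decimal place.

Rebased(Period 2) = 101.2 / 104.3 × 100 = 97.0278

97.0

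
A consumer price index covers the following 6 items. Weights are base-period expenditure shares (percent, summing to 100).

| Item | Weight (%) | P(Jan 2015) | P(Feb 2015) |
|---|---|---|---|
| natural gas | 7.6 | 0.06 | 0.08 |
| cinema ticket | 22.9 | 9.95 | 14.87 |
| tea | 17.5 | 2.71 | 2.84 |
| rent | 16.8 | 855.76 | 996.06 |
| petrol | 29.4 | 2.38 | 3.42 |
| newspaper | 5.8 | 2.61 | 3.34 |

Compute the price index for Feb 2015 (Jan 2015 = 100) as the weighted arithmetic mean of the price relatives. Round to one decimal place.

131.9

natural gas: 7.6 × (0.08/0.06) = 7.6 × 1.333333 = 10.1333
cinema ticket: 22.9 × (14.87/9.95) = 22.9 × 1.494472 = 34.2234
tea: 17.5 × (2.84/2.71) = 17.5 × 1.047970 = 18.3395
rent: 16.8 × (996.06/855.76) = 16.8 × 1.163948 = 19.5543
petrol: 29.4 × (3.42/2.38) = 29.4 × 1.436975 = 42.2471
newspaper: 5.8 × (3.34/2.61) = 5.8 × 1.279693 = 7.4222
Index = Σ wᵢ·(p₁ᵢ/p₀ᵢ) = 10.1333 + 34.2234 + 18.3395 + 19.5543 + 42.2471 + 7.4222 = 131.9198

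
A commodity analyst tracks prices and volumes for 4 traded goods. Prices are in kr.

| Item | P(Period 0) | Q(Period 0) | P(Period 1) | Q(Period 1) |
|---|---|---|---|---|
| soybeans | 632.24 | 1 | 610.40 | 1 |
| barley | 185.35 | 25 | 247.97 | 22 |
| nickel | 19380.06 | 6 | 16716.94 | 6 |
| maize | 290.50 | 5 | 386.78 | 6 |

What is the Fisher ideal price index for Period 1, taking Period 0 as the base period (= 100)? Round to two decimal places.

Laspeyres component (base-period weights):
ΣP(Period 1)Q(Period 0) = 610.40×1 + 247.97×25 + 16716.94×6 + 386.78×5 = 610.4 + 6199.25 + 100301.64 + 1933.9 = 109045.19
ΣP(Period 0)Q(Period 0) = 632.24×1 + 185.35×25 + 19380.06×6 + 290.50×5 = 632.24 + 4633.75 + 116280.36 + 1452.5 = 122998.85
L = 109045.19 / 122998.85 × 100 = 88.6555
Paasche component (current-period weights):
ΣP(Period 1)Q(Period 1) = 610.40×1 + 247.97×22 + 16716.94×6 + 386.78×6 = 610.4 + 5455.34 + 100301.64 + 2320.68 = 108688.06
ΣP(Period 0)Q(Period 1) = 632.24×1 + 185.35×22 + 19380.06×6 + 290.50×6 = 632.24 + 4077.7 + 116280.36 + 1743 = 122733.3
P = 108688.06 / 122733.3 × 100 = 88.5563
Fisher = √(L × P) = √(88.6555 × 88.5563) = 88.6059

88.61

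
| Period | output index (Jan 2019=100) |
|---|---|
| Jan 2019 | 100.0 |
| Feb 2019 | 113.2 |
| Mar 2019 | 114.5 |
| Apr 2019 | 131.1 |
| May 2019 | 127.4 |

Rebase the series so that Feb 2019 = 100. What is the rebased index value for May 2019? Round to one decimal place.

112.5

Rebased(May 2019) = 127.4 / 113.2 × 100 = 112.5442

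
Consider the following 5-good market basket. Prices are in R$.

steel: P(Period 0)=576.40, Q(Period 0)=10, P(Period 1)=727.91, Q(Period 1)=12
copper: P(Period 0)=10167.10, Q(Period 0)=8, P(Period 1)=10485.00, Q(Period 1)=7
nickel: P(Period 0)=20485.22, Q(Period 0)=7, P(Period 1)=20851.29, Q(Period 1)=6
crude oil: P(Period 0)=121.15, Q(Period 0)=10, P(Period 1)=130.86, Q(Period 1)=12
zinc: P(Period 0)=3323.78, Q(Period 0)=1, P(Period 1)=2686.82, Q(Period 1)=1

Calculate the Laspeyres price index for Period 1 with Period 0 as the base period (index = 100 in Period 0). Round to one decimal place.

Laspeyres price index uses base-period quantities as weights.
ΣP(Period 1)·Q(Period 0) = 727.91×10 + 10485.00×8 + 20851.29×7 + 130.86×10 + 2686.82×1 = 7279.1 + 83880 + 145959.03 + 1308.6 + 2686.82 = 241113.55
ΣP(Period 0)·Q(Period 0) = 576.40×10 + 10167.10×8 + 20485.22×7 + 121.15×10 + 3323.78×1 = 5764 + 81336.8 + 143396.54 + 1211.5 + 3323.78 = 235032.62
Index = 241113.55 / 235032.62 × 100 = 102.5873

102.6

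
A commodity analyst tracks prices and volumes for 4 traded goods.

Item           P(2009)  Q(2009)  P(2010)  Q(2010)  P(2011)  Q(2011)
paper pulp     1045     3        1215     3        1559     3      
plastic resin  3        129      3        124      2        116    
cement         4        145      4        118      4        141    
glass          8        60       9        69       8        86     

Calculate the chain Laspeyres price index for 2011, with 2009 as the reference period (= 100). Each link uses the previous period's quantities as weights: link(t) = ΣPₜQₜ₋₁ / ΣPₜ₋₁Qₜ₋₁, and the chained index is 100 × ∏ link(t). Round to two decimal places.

130.90

Link 2009→2010:
ΣP(2010)Q(2009) = 1215×3 + 3×129 + 4×145 + 9×60 = 3645 + 387 + 580 + 540 = 5152
ΣP(2009)Q(2009) = 1045×3 + 3×129 + 4×145 + 8×60 = 3135 + 387 + 580 + 480 = 4582
link = 5152/4582 = 1.124400
Link 2010→2011:
ΣP(2011)Q(2010) = 1559×3 + 2×124 + 4×118 + 8×69 = 4677 + 248 + 472 + 552 = 5949
ΣP(2010)Q(2010) = 1215×3 + 3×124 + 4×118 + 9×69 = 3645 + 372 + 472 + 621 = 5110
link = 5949/5110 = 1.164188
Chained index = 100 × 1.124400 × 1.164188 = 130.9013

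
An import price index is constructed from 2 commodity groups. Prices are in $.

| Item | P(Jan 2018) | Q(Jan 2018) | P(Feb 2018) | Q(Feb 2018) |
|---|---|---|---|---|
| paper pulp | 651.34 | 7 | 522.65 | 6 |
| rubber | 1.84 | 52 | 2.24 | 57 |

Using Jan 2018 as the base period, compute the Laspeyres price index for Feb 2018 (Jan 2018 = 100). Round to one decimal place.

Laspeyres price index uses base-period quantities as weights.
ΣP(Feb 2018)·Q(Jan 2018) = 522.65×7 + 2.24×52 = 3658.55 + 116.48 = 3775.03
ΣP(Jan 2018)·Q(Jan 2018) = 651.34×7 + 1.84×52 = 4559.38 + 95.68 = 4655.06
Index = 3775.03 / 4655.06 × 100 = 81.0952

81.1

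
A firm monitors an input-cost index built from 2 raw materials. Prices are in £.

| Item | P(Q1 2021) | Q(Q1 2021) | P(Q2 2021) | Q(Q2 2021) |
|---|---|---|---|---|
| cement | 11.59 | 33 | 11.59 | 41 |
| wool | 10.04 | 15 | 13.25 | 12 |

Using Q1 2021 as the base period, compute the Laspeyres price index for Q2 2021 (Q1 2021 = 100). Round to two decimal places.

Laspeyres price index uses base-period quantities as weights.
ΣP(Q2 2021)·Q(Q1 2021) = 11.59×33 + 13.25×15 = 382.47 + 198.75 = 581.22
ΣP(Q1 2021)·Q(Q1 2021) = 11.59×33 + 10.04×15 = 382.47 + 150.6 = 533.07
Index = 581.22 / 533.07 × 100 = 109.0326

109.03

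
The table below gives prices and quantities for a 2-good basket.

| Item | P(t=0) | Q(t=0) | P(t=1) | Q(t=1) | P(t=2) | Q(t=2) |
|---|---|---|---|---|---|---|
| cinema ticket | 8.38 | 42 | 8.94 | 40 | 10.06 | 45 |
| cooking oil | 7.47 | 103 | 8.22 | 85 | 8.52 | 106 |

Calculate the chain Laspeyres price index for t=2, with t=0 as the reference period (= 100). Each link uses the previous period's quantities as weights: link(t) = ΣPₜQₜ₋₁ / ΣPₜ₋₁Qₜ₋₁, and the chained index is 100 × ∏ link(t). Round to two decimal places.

116.24

Link t=0→t=1:
ΣP(t=1)Q(t=0) = 8.94×42 + 8.22×103 = 375.48 + 846.66 = 1222.14
ΣP(t=0)Q(t=0) = 8.38×42 + 7.47×103 = 351.96 + 769.41 = 1121.37
link = 1222.14/1121.37 = 1.089863
Link t=1→t=2:
ΣP(t=2)Q(t=1) = 10.06×40 + 8.52×85 = 402.4 + 724.2 = 1126.6
ΣP(t=1)Q(t=1) = 8.94×40 + 8.22×85 = 357.6 + 698.7 = 1056.3
link = 1126.6/1056.3 = 1.066553
Chained index = 100 × 1.089863 × 1.066553 = 116.2397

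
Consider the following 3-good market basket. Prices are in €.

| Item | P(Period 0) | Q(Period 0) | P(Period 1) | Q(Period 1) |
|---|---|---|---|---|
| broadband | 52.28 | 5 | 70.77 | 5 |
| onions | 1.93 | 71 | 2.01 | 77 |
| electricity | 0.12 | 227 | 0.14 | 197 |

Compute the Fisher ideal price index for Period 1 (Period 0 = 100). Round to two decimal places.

Laspeyres component (base-period weights):
ΣP(Period 1)Q(Period 0) = 70.77×5 + 2.01×71 + 0.14×227 = 353.85 + 142.71 + 31.78 = 528.34
ΣP(Period 0)Q(Period 0) = 52.28×5 + 1.93×71 + 0.12×227 = 261.4 + 137.03 + 27.24 = 425.67
L = 528.34 / 425.67 × 100 = 124.1196
Paasche component (current-period weights):
ΣP(Period 1)Q(Period 1) = 70.77×5 + 2.01×77 + 0.14×197 = 353.85 + 154.77 + 27.58 = 536.2
ΣP(Period 0)Q(Period 1) = 52.28×5 + 1.93×77 + 0.12×197 = 261.4 + 148.61 + 23.64 = 433.65
P = 536.2 / 433.65 × 100 = 123.6481
Fisher = √(L × P) = √(124.1196 × 123.6481) = 123.8836

123.88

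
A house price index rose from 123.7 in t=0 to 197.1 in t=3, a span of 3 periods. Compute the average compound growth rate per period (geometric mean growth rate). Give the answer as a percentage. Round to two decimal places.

16.80%

Growth factor = (197.1/123.7)^(1/3) = (1.593371)^(1/3) = 1.167990
Growth rate = 1.167990 − 1 = 0.167990 = 16.7990%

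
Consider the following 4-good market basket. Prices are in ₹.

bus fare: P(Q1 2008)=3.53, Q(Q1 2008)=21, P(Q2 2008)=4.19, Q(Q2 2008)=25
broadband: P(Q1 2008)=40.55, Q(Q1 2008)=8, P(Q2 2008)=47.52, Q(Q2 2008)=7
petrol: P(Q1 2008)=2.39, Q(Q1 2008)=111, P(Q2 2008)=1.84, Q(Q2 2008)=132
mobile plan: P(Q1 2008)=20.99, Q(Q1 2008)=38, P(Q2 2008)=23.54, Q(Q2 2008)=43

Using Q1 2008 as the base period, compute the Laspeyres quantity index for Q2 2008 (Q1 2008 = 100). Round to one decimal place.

Laspeyres quantity index uses base-period prices as weights.
ΣP(Q1 2008)·Q(Q2 2008) = 3.53×25 + 40.55×7 + 2.39×132 + 20.99×43 = 88.25 + 283.85 + 315.48 + 902.57 = 1590.15
ΣP(Q1 2008)·Q(Q1 2008) = 3.53×21 + 40.55×8 + 2.39×111 + 20.99×38 = 74.13 + 324.4 + 265.29 + 797.62 = 1461.44
Index = 1590.15 / 1461.44 × 100 = 108.8071

108.8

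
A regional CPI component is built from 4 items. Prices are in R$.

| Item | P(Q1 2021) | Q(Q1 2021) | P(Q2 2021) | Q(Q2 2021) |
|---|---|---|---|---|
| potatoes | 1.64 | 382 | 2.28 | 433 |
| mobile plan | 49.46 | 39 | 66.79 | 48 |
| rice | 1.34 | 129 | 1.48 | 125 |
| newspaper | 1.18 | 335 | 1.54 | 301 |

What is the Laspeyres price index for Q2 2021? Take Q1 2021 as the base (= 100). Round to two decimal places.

Laspeyres price index uses base-period quantities as weights.
ΣP(Q2 2021)·Q(Q1 2021) = 2.28×382 + 66.79×39 + 1.48×129 + 1.54×335 = 870.96 + 2604.81 + 190.92 + 515.9 = 4182.59
ΣP(Q1 2021)·Q(Q1 2021) = 1.64×382 + 49.46×39 + 1.34×129 + 1.18×335 = 626.48 + 1928.94 + 172.86 + 395.3 = 3123.58
Index = 4182.59 / 3123.58 × 100 = 133.9037

133.90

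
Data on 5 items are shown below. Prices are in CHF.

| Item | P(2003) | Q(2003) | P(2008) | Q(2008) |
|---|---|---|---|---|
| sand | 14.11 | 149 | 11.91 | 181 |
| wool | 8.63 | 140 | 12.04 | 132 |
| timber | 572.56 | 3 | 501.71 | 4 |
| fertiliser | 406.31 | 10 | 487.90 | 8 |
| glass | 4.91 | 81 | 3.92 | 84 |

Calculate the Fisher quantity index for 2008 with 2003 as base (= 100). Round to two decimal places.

Laspeyres component (base-period weights):
ΣP(2003)Q(2008) = 14.11×181 + 8.63×132 + 572.56×4 + 406.31×8 + 4.91×84 = 2553.91 + 1139.16 + 2290.24 + 3250.48 + 412.44 = 9646.23
ΣP(2003)Q(2003) = 14.11×149 + 8.63×140 + 572.56×3 + 406.31×10 + 4.91×81 = 2102.39 + 1208.2 + 1717.68 + 4063.1 + 397.71 = 9489.08
L = 9646.23 / 9489.08 × 100 = 101.6561
Paasche component (current-period weights):
ΣP(2008)Q(2008) = 11.91×181 + 12.04×132 + 501.71×4 + 487.90×8 + 3.92×84 = 2155.71 + 1589.28 + 2006.84 + 3903.2 + 329.28 = 9984.31
ΣP(2008)Q(2003) = 11.91×149 + 12.04×140 + 501.71×3 + 487.90×10 + 3.92×81 = 1774.59 + 1685.6 + 1505.13 + 4879 + 317.52 = 10161.84
P = 9984.31 / 10161.84 × 100 = 98.2530
Fisher = √(L × P) = √(101.6561 × 98.2530) = 99.9401

99.94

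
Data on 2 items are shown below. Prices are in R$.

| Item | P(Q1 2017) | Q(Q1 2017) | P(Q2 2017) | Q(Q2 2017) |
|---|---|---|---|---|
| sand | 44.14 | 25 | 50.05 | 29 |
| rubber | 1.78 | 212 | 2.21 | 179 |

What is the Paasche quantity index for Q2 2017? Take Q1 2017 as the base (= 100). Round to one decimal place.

107.4

Paasche quantity index uses current-period prices as weights.
ΣP(Q2 2017)·Q(Q2 2017) = 50.05×29 + 2.21×179 = 1451.45 + 395.59 = 1847.04
ΣP(Q2 2017)·Q(Q1 2017) = 50.05×25 + 2.21×212 = 1251.25 + 468.52 = 1719.77
Index = 1847.04 / 1719.77 × 100 = 107.4004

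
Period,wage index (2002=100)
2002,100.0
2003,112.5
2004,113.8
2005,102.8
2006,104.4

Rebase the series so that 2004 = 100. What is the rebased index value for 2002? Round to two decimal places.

87.87

Rebased(2002) = 100.0 / 113.8 × 100 = 87.8735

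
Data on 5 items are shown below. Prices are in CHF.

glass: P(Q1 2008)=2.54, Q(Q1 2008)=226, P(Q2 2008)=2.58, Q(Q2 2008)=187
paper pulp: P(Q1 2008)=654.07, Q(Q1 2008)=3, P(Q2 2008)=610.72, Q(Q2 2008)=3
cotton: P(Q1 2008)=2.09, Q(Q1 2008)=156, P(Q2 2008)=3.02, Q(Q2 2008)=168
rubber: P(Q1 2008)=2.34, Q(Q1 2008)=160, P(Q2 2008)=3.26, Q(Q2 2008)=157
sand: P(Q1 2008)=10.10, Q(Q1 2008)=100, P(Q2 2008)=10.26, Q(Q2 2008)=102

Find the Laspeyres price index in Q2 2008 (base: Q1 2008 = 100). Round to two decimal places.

104.41

Laspeyres price index uses base-period quantities as weights.
ΣP(Q2 2008)·Q(Q1 2008) = 2.58×226 + 610.72×3 + 3.02×156 + 3.26×160 + 10.26×100 = 583.08 + 1832.16 + 471.12 + 521.6 + 1026 = 4433.96
ΣP(Q1 2008)·Q(Q1 2008) = 2.54×226 + 654.07×3 + 2.09×156 + 2.34×160 + 10.10×100 = 574.04 + 1962.21 + 326.04 + 374.4 + 1010 = 4246.69
Index = 4433.96 / 4246.69 × 100 = 104.4098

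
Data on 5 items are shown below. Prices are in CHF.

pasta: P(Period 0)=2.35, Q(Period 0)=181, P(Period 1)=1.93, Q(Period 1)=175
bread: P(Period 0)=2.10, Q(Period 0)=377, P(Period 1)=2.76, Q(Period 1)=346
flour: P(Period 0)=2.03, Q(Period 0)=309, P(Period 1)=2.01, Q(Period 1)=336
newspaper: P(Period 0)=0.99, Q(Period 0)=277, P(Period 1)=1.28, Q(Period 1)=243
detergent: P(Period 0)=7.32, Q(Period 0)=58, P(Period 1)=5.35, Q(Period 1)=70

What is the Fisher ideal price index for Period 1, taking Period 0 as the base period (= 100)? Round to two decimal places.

Laspeyres component (base-period weights):
ΣP(Period 1)Q(Period 0) = 1.93×181 + 2.76×377 + 2.01×309 + 1.28×277 + 5.35×58 = 349.33 + 1040.52 + 621.09 + 354.56 + 310.3 = 2675.8
ΣP(Period 0)Q(Period 0) = 2.35×181 + 2.10×377 + 2.03×309 + 0.99×277 + 7.32×58 = 425.35 + 791.7 + 627.27 + 274.23 + 424.56 = 2543.11
L = 2675.8 / 2543.11 × 100 = 105.2176
Paasche component (current-period weights):
ΣP(Period 1)Q(Period 1) = 1.93×175 + 2.76×346 + 2.01×336 + 1.28×243 + 5.35×70 = 337.75 + 954.96 + 675.36 + 311.04 + 374.5 = 2653.61
ΣP(Period 0)Q(Period 1) = 2.35×175 + 2.10×346 + 2.03×336 + 0.99×243 + 7.32×70 = 411.25 + 726.6 + 682.08 + 240.57 + 512.4 = 2572.9
P = 2653.61 / 2572.9 × 100 = 103.1369
Fisher = √(L × P) = √(105.2176 × 103.1369) = 104.1721

104.17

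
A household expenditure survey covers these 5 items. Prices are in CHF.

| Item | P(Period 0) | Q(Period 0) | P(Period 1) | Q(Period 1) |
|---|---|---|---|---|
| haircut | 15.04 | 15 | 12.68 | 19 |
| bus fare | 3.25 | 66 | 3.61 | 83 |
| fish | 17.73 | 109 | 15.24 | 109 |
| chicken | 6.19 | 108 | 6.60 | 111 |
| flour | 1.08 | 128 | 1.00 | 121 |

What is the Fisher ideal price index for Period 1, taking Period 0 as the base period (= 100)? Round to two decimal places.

Laspeyres component (base-period weights):
ΣP(Period 1)Q(Period 0) = 12.68×15 + 3.61×66 + 15.24×109 + 6.60×108 + 1.00×128 = 190.2 + 238.26 + 1661.16 + 712.8 + 128 = 2930.42
ΣP(Period 0)Q(Period 0) = 15.04×15 + 3.25×66 + 17.73×109 + 6.19×108 + 1.08×128 = 225.6 + 214.5 + 1932.57 + 668.52 + 138.24 = 3179.43
L = 2930.42 / 3179.43 × 100 = 92.1681
Paasche component (current-period weights):
ΣP(Period 1)Q(Period 1) = 12.68×19 + 3.61×83 + 15.24×109 + 6.60×111 + 1.00×121 = 240.92 + 299.63 + 1661.16 + 732.6 + 121 = 3055.31
ΣP(Period 0)Q(Period 1) = 15.04×19 + 3.25×83 + 17.73×109 + 6.19×111 + 1.08×121 = 285.76 + 269.75 + 1932.57 + 687.09 + 130.68 = 3305.85
P = 3055.31 / 3305.85 × 100 = 92.4213
Fisher = √(L × P) = √(92.1681 × 92.4213) = 92.2946

92.29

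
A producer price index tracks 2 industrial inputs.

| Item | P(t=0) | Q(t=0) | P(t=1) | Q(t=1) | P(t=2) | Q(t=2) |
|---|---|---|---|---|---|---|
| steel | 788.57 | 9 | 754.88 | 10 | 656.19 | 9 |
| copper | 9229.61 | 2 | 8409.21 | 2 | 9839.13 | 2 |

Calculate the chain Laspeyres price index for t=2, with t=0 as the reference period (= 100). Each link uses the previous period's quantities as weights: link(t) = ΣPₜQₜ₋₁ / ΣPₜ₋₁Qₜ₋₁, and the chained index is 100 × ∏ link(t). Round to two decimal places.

99.49

Link t=0→t=1:
ΣP(t=1)Q(t=0) = 754.88×9 + 8409.21×2 = 6793.92 + 16818.42 = 23612.34
ΣP(t=0)Q(t=0) = 788.57×9 + 9229.61×2 = 7097.13 + 18459.22 = 25556.35
link = 23612.34/25556.35 = 0.923932
Link t=1→t=2:
ΣP(t=2)Q(t=1) = 656.19×10 + 9839.13×2 = 6561.9 + 19678.26 = 26240.16
ΣP(t=1)Q(t=1) = 754.88×10 + 8409.21×2 = 7548.8 + 16818.42 = 24367.22
link = 26240.16/24367.22 = 1.076863
Chained index = 100 × 0.923932 × 1.076863 = 99.4949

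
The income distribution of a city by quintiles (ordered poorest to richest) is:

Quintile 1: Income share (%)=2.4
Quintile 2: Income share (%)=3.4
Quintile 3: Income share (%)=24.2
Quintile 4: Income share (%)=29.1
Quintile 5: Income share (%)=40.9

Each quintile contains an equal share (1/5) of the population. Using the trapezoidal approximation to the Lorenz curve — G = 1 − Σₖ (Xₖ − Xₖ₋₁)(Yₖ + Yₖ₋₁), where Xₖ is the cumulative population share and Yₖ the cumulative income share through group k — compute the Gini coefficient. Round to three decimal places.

Cumulative income shares Yₖ: 0.0240, 0.0580, 0.3000, 0.5910, 1.0000
Σ (Xₖ−Xₖ₋₁)(Yₖ+Yₖ₋₁) = (1/5)(0.0240+0.0000) + (1/5)(0.0580+0.0240) + (1/5)(0.3000+0.0580) + (1/5)(0.5910+0.3000) + (1/5)(1.0000+0.5910)
  = 0.0048 + 0.0164 + 0.0716 + 0.1782 + 0.3182 = 0.5892
G = 1 − 0.5892 = 0.4108

0.411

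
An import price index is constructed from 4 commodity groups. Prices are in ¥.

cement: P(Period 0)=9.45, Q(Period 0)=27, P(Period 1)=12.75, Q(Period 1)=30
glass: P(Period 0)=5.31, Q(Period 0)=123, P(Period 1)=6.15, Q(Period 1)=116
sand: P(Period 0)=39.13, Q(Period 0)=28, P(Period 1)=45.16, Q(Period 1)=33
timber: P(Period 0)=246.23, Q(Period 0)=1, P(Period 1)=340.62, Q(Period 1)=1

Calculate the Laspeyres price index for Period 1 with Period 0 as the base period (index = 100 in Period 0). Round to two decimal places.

Laspeyres price index uses base-period quantities as weights.
ΣP(Period 1)·Q(Period 0) = 12.75×27 + 6.15×123 + 45.16×28 + 340.62×1 = 344.25 + 756.45 + 1264.48 + 340.62 = 2705.8
ΣP(Period 0)·Q(Period 0) = 9.45×27 + 5.31×123 + 39.13×28 + 246.23×1 = 255.15 + 653.13 + 1095.64 + 246.23 = 2250.15
Index = 2705.8 / 2250.15 × 100 = 120.2498

120.25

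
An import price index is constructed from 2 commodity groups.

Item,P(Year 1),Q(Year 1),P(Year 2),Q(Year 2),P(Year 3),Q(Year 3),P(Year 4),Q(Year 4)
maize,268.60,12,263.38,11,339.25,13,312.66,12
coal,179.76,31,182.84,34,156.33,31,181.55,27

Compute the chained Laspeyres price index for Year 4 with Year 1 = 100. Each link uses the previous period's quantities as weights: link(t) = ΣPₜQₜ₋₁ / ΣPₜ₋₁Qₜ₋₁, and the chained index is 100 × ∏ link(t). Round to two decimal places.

104.33

Link Year 1→Year 2:
ΣP(Year 2)Q(Year 1) = 263.38×12 + 182.84×31 = 3160.56 + 5668.04 = 8828.6
ΣP(Year 1)Q(Year 1) = 268.60×12 + 179.76×31 = 3223.2 + 5572.56 = 8795.76
link = 8828.6/8795.76 = 1.003734
Link Year 2→Year 3:
ΣP(Year 3)Q(Year 2) = 339.25×11 + 156.33×34 = 3731.75 + 5315.22 = 9046.97
ΣP(Year 2)Q(Year 2) = 263.38×11 + 182.84×34 = 2897.18 + 6216.56 = 9113.74
link = 9046.97/9113.74 = 0.992674
Link Year 3→Year 4:
ΣP(Year 4)Q(Year 3) = 312.66×13 + 181.55×31 = 4064.58 + 5628.05 = 9692.63
ΣP(Year 3)Q(Year 3) = 339.25×13 + 156.33×31 = 4410.25 + 4846.23 = 9256.48
link = 9692.63/9256.48 = 1.047118
Chained index = 100 × 1.003734 × 0.992674 × 1.047118 = 104.3328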